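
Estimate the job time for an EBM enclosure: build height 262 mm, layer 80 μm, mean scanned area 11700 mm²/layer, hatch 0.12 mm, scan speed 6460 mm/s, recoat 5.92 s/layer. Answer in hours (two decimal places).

19.12 hours

Number of layers: 262 / 0.08 → 3275 (rounded up).
Scan path per layer: 11700 / 0.12 → 97500 mm.
Beam time per layer = 97500 / 6460 = 15.0929 s.
Layer cycle = 15.0929 + 5.92, so 21.0129 s.
Total: 3275 × 21.0129 s = 68817.2475 s → 19.12 hours.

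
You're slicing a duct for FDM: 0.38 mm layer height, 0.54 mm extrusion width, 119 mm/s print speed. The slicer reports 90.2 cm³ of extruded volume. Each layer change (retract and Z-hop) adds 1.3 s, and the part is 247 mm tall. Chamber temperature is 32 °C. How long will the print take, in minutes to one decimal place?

75.6 minutes

Bead cross-section: 0.38 × 0.54 → 0.2052 mm².
Path length: 90200 mm³ / 0.2052 mm² → 439571.2 mm.
Print-move time = 439571.2 / 119 = 3693.9 s.
Layer count = ceil(247 / 0.38) = 650.
Non-print overhead: 650 × 1.3 → 845 s.
Total = 3693.9 + 845 = 4538.9 s = 75.6 minutes.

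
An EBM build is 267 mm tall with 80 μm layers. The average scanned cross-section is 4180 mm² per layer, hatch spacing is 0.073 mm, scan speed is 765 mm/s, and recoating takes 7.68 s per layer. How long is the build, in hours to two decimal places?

Number of layers: 267 / 0.08 → 3338 (rounded up).
Scan path per layer = 4180 / 0.073 = 57260.3 mm.
Beam time per layer: 57260.3 / 765 → 74.8501 s.
Time per layer = 74.8501 + 7.68, so 82.5301 s.
Total: 3338 × 82.5301 s = 275485.4738 s → 76.52 hours.

76.52 hours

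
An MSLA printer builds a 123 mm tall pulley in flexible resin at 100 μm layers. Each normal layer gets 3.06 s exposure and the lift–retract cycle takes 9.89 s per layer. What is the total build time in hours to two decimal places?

4.42 hours

Number of layers: 123 / 0.1 → 1230 (rounded up).
Each layer takes = 3.06 + 9.89 = 12.95 s.
Build time: 1230 × 12.95 s = 15928.5 s, i.e. 4.42 hours.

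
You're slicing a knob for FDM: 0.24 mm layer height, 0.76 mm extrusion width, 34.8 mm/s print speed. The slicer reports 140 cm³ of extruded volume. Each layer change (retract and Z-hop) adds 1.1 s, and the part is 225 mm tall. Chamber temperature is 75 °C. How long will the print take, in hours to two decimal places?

Line area = 0.24 × 0.76 = 0.1824 mm².
Total extruded path = 140000/0.1824 = 767543.9 mm.
Extrusion time: 767543.9 / 34.8 → 22055.9 s.
Layers = ⌈225/0.24⌉ = 938.
Layer-change overhead: 938 × 1.1 → 1031.8 s.
Total = 22055.9 + 1031.8 = 23087.7 s = 6.41 hours.

6.41 hours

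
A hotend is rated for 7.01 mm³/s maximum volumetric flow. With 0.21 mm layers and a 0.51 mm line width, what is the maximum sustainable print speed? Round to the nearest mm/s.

65 mm/s

Extrusion cross-section: 0.21 × 0.51 → 0.1071 mm².
Max speed = 7.01 / 0.1071 = 65.45 ≈ 65 mm/s.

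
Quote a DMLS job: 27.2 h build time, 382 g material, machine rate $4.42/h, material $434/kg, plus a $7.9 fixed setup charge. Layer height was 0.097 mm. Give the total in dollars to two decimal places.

Machine-time cost = 4.42 × 27.2, so $120.224.
Material cost: 434 × 382/1000 → $165.788.
Total = 120.224 + 165.788 + 7.9 = 293.912 ≈ $293.91.

$293.91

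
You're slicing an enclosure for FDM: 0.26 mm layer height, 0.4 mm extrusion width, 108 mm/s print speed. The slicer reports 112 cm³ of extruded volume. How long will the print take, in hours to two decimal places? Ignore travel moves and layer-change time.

2.77 hours

Extrusion cross-section: 0.26 × 0.4 → 0.104 mm².
Path length: 112000 mm³ / 0.104 mm² → 1076923.1 mm.
Time extruding = 1076923.1 / 108 = 9971.5 s.
In the requested units: 9971.5 s = 2.77 hours.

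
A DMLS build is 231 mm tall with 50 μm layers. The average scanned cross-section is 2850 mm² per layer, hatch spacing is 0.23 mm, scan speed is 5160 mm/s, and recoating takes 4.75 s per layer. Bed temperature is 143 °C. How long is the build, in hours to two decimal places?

9.18 hours

Layers = ⌈231/0.05⌉ = 4620.
Per-layer scan distance = 2850 / 0.23, so 12391.3 mm.
Per-layer scan time = 12391.3 / 5160 = 2.4014 s.
Layer cycle = 2.4014 + 4.75, so 7.1514 s.
4620 layers × 7.1514 s/layer = 33039.468 s, i.e. 9.18 hours.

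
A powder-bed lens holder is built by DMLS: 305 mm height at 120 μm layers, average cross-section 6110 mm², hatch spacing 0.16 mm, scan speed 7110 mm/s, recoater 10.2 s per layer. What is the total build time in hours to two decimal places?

Layer count = ceil(305 / 0.12) = 2542.
Per-layer scan distance = 6110 / 0.16 = 38187.5 mm.
Scan time per layer = 38187.5 / 7110, so 5.371 s.
Layer cycle = 5.371 + 10.2 = 15.571 s.
Build time = 2542 × 15.571 = 39581.482 s = 10.99 hours.

10.99 hours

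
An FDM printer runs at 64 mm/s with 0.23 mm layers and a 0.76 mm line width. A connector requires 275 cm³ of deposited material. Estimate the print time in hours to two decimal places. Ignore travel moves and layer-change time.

6.83 hours

Line area: 0.23 × 0.76 → 0.1748 mm².
Path length: 275000 mm³ / 0.1748 mm² → 1573226.5 mm.
Extrusion time: 1573226.5 / 64 → 24581.7 s.
24581.7 s = 6.83 hours.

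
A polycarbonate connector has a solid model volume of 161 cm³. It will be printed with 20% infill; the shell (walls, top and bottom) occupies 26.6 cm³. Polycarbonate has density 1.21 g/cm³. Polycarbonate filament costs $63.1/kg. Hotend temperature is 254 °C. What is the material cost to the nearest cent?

Volume inside the shell = 161 − 26.6, so 134.4 cm³.
Infill volume: 0.20 × 134.4 → 26.88 cm³.
Total printed volume: 26.6 + 26.88 → 53.48 cm³.
Mass: 53.48 × 1.21 → 64.7108 g.
At $63.1/kg: 64.7108/1000 × 63.1 = $4.08.

$4.08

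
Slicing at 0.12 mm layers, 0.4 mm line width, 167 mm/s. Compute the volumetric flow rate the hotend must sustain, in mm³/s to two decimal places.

A = 0.12 × 0.4 = 0.048 mm².
Q = v·A = 167 × 0.048 = 8.02 mm³/s.

8.02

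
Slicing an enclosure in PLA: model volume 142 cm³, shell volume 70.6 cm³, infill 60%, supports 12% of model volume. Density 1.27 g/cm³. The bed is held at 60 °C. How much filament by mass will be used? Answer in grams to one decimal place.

165.7 g

Volume inside the shell = 142 − 70.6, so 71.4 cm³.
Infill volume: 0.60 × 71.4 → 42.84 cm³.
Support = 0.12 × 142, so 17.04 cm³.
Total printed volume: 70.6 + 42.84 + 17.04 → 130.48 cm³.
Mass = 130.48 × 1.27, so 165.7096 g.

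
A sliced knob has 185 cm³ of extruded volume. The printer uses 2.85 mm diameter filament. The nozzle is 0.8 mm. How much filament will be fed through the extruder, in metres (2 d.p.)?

Filament cross-section = π × (2.85/2)² = 6.3794 mm².
L = 185000 mm³ / 6.3794 mm² = 28999.59 mm, i.e. 29.00 m.

29.00 m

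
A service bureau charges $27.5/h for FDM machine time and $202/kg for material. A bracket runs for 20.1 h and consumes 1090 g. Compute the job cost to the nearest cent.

$772.93

Machine-time cost = 27.5 × 20.1, so $552.75.
Feedstock cost = 202 × 1090/1000 = $220.18.
Total = 552.75 + 220.18 = $772.93.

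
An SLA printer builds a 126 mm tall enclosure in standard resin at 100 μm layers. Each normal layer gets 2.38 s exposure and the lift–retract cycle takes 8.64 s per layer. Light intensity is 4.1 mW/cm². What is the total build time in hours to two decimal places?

3.86 hours

Layer count = ceil(126 / 0.1) = 1260.
Per-layer time = 2.38 + 8.64 = 11.02 s.
Build time: 1260 × 11.02 s = 13885.2 s, i.e. 3.86 hours.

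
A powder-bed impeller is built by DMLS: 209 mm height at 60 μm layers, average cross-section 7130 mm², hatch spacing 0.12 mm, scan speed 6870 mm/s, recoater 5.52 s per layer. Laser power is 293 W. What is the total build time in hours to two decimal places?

Layer count = ceil(209 / 0.06) = 3484.
Scan path per layer = 7130 / 0.12 = 59416.7 mm.
Laser time per layer = 59416.7 / 6870, so 8.6487 s.
Per-layer time: 8.6487 + 5.52 → 14.1687 s.
3484 layers × 14.1687 s/layer = 49363.7508 s, i.e. 13.71 hours.

13.71 hours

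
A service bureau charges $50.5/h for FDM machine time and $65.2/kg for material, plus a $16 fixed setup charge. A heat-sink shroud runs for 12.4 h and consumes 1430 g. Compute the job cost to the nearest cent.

Machine cost: 50.5 × 12.4 → $626.20.
Material cost = 65.2 × 1430/1000, so $93.236.
Total = 626.20 + 93.236 + 16 = 735.436 ≈ $735.44.

$735.44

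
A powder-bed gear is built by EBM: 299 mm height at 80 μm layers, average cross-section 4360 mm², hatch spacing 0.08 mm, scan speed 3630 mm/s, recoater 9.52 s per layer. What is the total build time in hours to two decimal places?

25.47 hours

Layer count = ceil(299 / 0.08) = 3738.
Hatch length per layer = 4360 / 0.08 = 54500 mm.
Per-layer scan time = 54500 / 3630 = 15.0138 s.
Per-layer time = 15.0138 + 9.52 = 24.5338 s.
Build time = 3738 × 24.5338 = 91707.3444 s = 25.47 hours.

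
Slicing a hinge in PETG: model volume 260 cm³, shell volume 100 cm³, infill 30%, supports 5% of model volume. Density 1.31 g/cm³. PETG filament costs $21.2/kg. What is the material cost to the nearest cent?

$4.47

Infill region: 260 − 100 → 160 cm³.
Deposited infill: 0.30 × 160 → 48 cm³.
Support: 0.05 × 260 → 13 cm³.
Deposited volume = 100 + 48 + 13, so 161 cm³.
Mass: 161 × 1.31 → 210.91 g.
Cost = 210.91 g / 1000 × $21.2/kg = $4.47.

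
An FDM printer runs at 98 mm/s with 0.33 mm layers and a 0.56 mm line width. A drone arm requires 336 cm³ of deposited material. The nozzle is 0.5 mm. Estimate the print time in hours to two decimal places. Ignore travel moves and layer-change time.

5.15 hours

Extrusion cross-section = 0.33 × 0.56 = 0.1848 mm².
Total extruded path = 336000/0.1848 = 1818181.8 mm.
Extrusion time = 1818181.8 / 98 = 18552.9 s.
That's 18552.9 s → 5.15 hours.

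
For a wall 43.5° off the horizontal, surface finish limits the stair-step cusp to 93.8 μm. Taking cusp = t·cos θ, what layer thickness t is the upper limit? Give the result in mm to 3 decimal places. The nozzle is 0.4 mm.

0.129 mm

t = h_c / cos θ = 0.0938 / 0.7254 = 0.129 mm.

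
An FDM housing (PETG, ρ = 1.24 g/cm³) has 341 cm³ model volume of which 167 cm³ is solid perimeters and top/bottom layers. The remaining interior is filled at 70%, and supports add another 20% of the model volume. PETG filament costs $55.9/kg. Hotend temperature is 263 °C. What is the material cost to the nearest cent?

$24.75

Interior volume = 341 − 167, so 174 cm³.
Infill deposited = 0.70 × 174, so 121.8 cm³.
Support = 0.20 × 341, so 68.2 cm³.
Total printed volume = 167 + 121.8 + 68.2, so 357 cm³.
Mass = 357 × 1.24 = 442.68 g.
Cost = 442.68 g / 1000 × $55.9/kg = $24.75.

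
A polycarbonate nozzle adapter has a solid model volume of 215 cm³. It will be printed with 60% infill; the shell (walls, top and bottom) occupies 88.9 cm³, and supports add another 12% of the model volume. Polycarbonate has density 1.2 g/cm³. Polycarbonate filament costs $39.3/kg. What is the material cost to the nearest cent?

$8.98

Infill region = 215 − 88.9, so 126.1 cm³.
Deposited infill: 0.60 × 126.1 → 75.66 cm³.
Support = 0.12 × 215 = 25.8 cm³.
Total extruded = 88.9 + 75.66 + 25.8 = 190.36 cm³.
Mass = 190.36 × 1.2, so 228.432 g.
At $39.3/kg: 228.432/1000 × 39.3 = $8.98.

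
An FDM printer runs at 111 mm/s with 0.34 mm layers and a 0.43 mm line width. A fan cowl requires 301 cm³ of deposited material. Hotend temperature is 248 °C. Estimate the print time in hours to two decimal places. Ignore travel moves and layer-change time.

5.15 hours

Bead cross-section = 0.34 × 0.43 = 0.1462 mm².
Toolpath length = 301 cm³ / 0.1462 mm² = 301000 / 0.1462 = 2058823.5 mm.
Extrusion time: 2058823.5 / 111 → 18548 s.
18548 s = 5.15 hours.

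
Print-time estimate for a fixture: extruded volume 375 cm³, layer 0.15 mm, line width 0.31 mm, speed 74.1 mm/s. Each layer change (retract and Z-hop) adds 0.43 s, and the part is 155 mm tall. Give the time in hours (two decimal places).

Extrusion cross-section = 0.15 × 0.31, so 0.0465 mm².
Toolpath length = 375 cm³ / 0.0465 mm² = 375000 / 0.0465 = 8064516.1 mm.
Time extruding = 8064516.1 / 74.1 = 108832.9 s.
Layer count = ceil(155 / 0.15) = 1034.
Non-print overhead = 1034 × 0.43, so 444.62 s.
Total = 108832.9 + 444.62 = 109277.52 s = 30.35 hours.

30.35 hours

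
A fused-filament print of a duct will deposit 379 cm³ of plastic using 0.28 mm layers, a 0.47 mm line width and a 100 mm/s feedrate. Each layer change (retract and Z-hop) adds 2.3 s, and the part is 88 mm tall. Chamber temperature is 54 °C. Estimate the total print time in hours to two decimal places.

8.20 hours

Line area = 0.28 × 0.47, so 0.1316 mm².
Toolpath length = 379 cm³ / 0.1316 mm² = 379000 / 0.1316 = 2879939.2 mm.
Extrusion time: 2879939.2 / 100 → 28799.4 s.
Layers = ⌈88/0.28⌉ = 315.
Layer-change overhead = 315 × 2.3, so 724.5 s.
Total = 28799.4 + 724.5 = 29523.9 s = 8.20 hours.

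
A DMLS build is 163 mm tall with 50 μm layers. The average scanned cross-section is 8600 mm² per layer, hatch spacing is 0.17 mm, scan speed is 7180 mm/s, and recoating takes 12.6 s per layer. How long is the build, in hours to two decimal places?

Layer count = ceil(163 / 0.05) = 3260.
Per-layer scan distance = 8600 / 0.17 = 50588.2 mm.
Scan time per layer: 50588.2 / 7180 → 7.0457 s.
Per-layer time = 7.0457 + 12.6 = 19.6457 s.
3260 layers × 19.6457 s/layer = 64044.982 s, i.e. 17.79 hours.

17.79 hours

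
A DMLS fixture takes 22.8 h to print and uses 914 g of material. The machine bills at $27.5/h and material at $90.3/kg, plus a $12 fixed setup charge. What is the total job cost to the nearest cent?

$721.53

Machine-time cost = 27.5 × 22.8, so $627.00.
Material charge = 90.3 × 914/1000 = $82.5342.
Total = 627.00 + 82.5342 + 12 = 721.5342 ≈ $721.53.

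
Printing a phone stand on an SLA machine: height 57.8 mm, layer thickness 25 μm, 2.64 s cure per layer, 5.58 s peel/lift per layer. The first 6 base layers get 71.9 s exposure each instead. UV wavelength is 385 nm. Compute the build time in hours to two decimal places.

5.39 hours

Number of layers: 57.8 / 0.025 → 2312 (rounded up).
Bottom layers: 6 × (71.9 + 5.58) → 464.88 s.
Normal layers: 2306 × (2.64 + 5.58) → 18955.32 s.
Sum: 464.88 + 18955.32 = 19420.2 s → 5.39 hours.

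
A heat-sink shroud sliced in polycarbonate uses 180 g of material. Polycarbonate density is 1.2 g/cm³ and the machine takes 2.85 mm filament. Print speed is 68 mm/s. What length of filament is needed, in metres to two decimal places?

23.51 m

Volume = 180 g / 1.2 g·cm⁻³ = 150 cm³ = 150000 mm³.
Cross-section of 2.85 mm filament: π·(2.85/2)² = 6.3794 mm².
L = V/A = 150000/6.3794 = 23513.18 mm → 23.51 m.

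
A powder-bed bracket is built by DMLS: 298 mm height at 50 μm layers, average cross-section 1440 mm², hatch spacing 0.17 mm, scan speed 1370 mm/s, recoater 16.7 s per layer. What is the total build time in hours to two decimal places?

Number of layers: 298 / 0.05 → 5960 (rounded up).
Scan path per layer = 1440 / 0.17, so 8470.6 mm.
Per-layer scan time = 8470.6 / 1370, so 6.1829 s.
Layer cycle = 6.1829 + 16.7 = 22.8829 s.
Build time = 5960 × 22.8829 = 136382.084 s = 37.88 hours.

37.88 hours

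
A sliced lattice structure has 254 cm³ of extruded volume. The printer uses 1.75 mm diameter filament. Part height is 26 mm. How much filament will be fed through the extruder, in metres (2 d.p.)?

105.60 m

Cross-section of 1.75 mm filament: π·(1.75/2)² = 2.4053 mm².
Length = 254 cm³ / 2.4053 mm² = 254000 / 2.4053 = 105600.13 mm = 105.60 m.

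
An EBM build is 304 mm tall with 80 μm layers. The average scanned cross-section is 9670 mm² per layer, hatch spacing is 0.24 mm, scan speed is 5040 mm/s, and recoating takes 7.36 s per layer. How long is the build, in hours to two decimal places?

16.21 hours

Layer count = ceil(304 / 0.08) = 3800.
Scan path per layer = 9670 / 0.24, so 40291.7 mm.
Per-layer scan time: 40291.7 / 5040 → 7.9944 s.
Per-layer time = 7.9944 + 7.36 = 15.3544 s.
Total: 3800 × 15.3544 s = 58346.72 s → 16.21 hours.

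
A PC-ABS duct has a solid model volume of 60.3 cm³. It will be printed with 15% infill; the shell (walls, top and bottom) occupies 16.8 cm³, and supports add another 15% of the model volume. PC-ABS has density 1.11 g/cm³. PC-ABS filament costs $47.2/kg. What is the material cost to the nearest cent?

$1.70

Volume inside the shell = 60.3 − 16.8, so 43.5 cm³.
Infill deposited = 0.15 × 43.5, so 6.525 cm³.
Support = 0.15 × 60.3, so 9.045 cm³.
Total printed volume: 16.8 + 6.525 + 9.045 → 32.37 cm³.
Mass: 32.37 × 1.11 → 35.9307 g.
Cost = 35.9307 g / 1000 × $47.2/kg = $1.70.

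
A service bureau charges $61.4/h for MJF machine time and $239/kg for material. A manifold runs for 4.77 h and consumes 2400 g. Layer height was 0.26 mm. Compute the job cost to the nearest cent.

$866.48

Machine cost: 61.4 × 4.77 → $292.878.
Feedstock cost = 239 × 2400/1000, so $573.60.
Job cost: 292.878 + 573.60 = 866.478 ≈ $866.48.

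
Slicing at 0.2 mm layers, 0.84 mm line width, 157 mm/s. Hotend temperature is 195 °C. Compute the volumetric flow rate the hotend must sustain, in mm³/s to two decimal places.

26.38

A: 0.2 × 0.84 → 0.168 mm².
Q = v·A = 157 × 0.168 = 26.38 mm³/s.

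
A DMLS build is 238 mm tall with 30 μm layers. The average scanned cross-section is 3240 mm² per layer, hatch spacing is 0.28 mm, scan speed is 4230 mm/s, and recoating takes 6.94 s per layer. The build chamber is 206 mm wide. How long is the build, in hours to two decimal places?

21.32 hours

Number of layers: 238 / 0.03 → 7934 (rounded up).
Hatch length per layer = 3240 / 0.28, so 11571.4 mm.
Per-layer scan time = 11571.4 / 4230, so 2.7356 s.
Time per layer = 2.7356 + 6.94 = 9.6756 s.
7934 layers × 9.6756 s/layer = 76766.2104 s, i.e. 21.32 hours.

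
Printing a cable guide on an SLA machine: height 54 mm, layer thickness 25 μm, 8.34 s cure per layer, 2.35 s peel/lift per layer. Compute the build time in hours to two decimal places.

Layer count = ceil(54 / 0.025) = 2160.
Each layer takes = 8.34 + 2.35, so 10.69 s.
Total = 2160 × 10.69 = 23090.4 s = 6.41 hours.

6.41 hours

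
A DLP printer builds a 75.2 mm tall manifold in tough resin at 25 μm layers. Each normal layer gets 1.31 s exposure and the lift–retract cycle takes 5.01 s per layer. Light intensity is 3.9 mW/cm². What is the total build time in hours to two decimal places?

5.28 hours

Number of layers: 75.2 / 0.025 → 3008 (rounded up).
Per-layer time = 1.31 + 5.01, so 6.32 s.
Total = 3008 × 6.32 = 19010.56 s = 5.28 hours.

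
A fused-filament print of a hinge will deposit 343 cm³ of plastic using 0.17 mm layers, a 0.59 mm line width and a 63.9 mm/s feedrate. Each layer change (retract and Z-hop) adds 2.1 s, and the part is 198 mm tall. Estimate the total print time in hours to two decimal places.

Line area: 0.17 × 0.59 → 0.1003 mm².
Toolpath length = 343 cm³ / 0.1003 mm² = 343000 / 0.1003 = 3419740.8 mm.
Print-move time: 3419740.8 / 63.9 → 53517.1 s.
Layers = ⌈198/0.17⌉ = 1165.
Layer-change overhead: 1165 × 2.1 → 2446.5 s.
Altogether 53517.1 + 2446.5 = 55963.6 s, i.e. 15.55 hours.

15.55 hours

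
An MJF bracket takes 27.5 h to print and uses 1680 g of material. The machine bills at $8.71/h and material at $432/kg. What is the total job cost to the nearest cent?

Machine cost = 8.71 × 27.5 = $239.525.
Feedstock cost: 432 × 1680/1000 → $725.76.
Job cost: 239.525 + 725.76 = 965.285 ≈ $965.29.

$965.29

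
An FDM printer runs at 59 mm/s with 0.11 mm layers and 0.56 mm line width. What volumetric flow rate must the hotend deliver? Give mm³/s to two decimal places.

3.63

Bead cross-section = 0.11 × 0.56, so 0.0616 mm².
Q = v·A = 59 × 0.0616 = 3.63 mm³/s.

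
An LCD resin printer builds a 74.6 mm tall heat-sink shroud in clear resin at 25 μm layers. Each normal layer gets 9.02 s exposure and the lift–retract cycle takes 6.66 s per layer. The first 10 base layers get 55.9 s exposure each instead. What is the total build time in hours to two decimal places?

13.13 hours

Number of layers: 74.6 / 0.025 → 2984 (rounded up).
Base layers = 10 × (55.9 + 6.66) = 625.6 s.
Regular layers = 2974 × (9.02 + 6.66), so 46632.32 s.
Total = 625.6 + 46632.32 = 47257.92 s = 13.13 hours.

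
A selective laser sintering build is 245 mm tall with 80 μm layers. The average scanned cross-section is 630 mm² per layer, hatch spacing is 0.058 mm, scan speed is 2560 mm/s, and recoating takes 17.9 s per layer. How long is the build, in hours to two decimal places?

Layers = ⌈245/0.08⌉ = 3063.
Hatch length per layer: 630 / 0.058 → 10862.1 mm.
Laser time per layer: 10862.1 / 2560 → 4.243 s.
Time per layer: 4.243 + 17.9 → 22.143 s.
Build time = 3063 × 22.143 = 67824.009 s = 18.84 hours.

18.84 hours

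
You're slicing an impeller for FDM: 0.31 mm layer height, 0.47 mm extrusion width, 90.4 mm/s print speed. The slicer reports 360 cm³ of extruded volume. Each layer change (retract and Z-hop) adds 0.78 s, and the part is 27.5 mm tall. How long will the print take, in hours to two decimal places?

Bead cross-section = 0.31 × 0.47 = 0.1457 mm².
Path length: 360000 mm³ / 0.1457 mm² → 2470830.5 mm.
Print-move time = 2470830.5 / 90.4 = 27332.2 s.
Layers = ⌈27.5/0.31⌉ = 89.
Z-hop total = 89 × 0.78, so 69.42 s.
Total = 27332.2 + 69.42 = 27401.62 s = 7.61 hours.

7.61 hours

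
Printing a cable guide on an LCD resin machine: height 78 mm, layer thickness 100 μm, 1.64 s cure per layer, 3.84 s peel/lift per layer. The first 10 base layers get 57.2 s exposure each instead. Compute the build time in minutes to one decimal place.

80.5 minutes

Layers = ⌈78/0.1⌉ = 780.
Base layers = 10 × (57.2 + 3.84) = 610.4 s.
Remaining layers = 770 × (1.64 + 3.84) = 4219.6 s.
Total = 610.4 + 4219.6 = 4830 s = 80.5 minutes.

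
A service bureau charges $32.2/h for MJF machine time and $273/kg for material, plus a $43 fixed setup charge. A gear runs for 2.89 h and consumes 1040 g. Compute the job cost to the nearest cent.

$419.98

Machine-time cost = 32.2 × 2.89, so $93.058.
Feedstock cost: 273 × 1040/1000 → $283.92.
Adding setup: 93.058 + 283.92 + 43 → 419.978 ≈ $419.98.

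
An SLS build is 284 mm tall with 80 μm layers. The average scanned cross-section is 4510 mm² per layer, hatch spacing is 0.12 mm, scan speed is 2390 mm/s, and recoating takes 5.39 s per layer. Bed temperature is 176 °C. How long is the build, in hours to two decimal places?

Layer count = ceil(284 / 0.08) = 3550.
Per-layer scan distance = 4510 / 0.12, so 37583.3 mm.
Laser time per layer = 37583.3 / 2390 = 15.7252 s.
Layer cycle = 15.7252 + 5.39, so 21.1152 s.
Build time = 3550 × 21.1152 = 74958.96 s = 20.82 hours.

20.82 hours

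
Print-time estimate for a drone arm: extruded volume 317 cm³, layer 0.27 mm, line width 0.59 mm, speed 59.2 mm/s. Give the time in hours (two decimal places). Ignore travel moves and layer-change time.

Extrusion cross-section = 0.27 × 0.59, so 0.1593 mm².
Total extruded path = 317000/0.1593 = 1989956.1 mm.
Extrusion time = 1989956.1 / 59.2, so 33614.1 s.
Converting: 33614.1 s = 9.34 hours.

9.34 hours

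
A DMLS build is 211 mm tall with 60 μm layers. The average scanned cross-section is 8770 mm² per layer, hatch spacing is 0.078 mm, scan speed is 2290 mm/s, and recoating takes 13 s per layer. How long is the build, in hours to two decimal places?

60.67 hours

Layers = ⌈211/0.06⌉ = 3517.
Scan path per layer: 8770 / 0.078 → 112435.9 mm.
Per-layer scan time: 112435.9 / 2290 → 49.0986 s.
Layer cycle: 49.0986 + 13 → 62.0986 s.
3517 layers × 62.0986 s/layer = 218400.7762 s, i.e. 60.67 hours.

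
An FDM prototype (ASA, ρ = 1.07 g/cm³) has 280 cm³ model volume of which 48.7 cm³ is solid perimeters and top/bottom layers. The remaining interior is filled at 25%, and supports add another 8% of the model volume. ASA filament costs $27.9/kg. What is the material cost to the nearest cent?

$3.85

Interior volume = 280 − 48.7 = 231.3 cm³.
Infill deposited = 0.25 × 231.3, so 57.825 cm³.
Support = 0.08 × 280, so 22.4 cm³.
Total printed volume: 48.7 + 57.825 + 22.4 → 128.925 cm³.
Mass = 128.925 × 1.07 = 137.94975 g.
At $27.9/kg: 137.94975/1000 × 27.9 = $3.85.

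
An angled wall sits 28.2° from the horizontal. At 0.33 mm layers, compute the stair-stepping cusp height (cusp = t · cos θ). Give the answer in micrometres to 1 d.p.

290.8 μm

h_c = t·cos θ = 0.33 × 0.8813 = 0.290829 mm (290.8 μm).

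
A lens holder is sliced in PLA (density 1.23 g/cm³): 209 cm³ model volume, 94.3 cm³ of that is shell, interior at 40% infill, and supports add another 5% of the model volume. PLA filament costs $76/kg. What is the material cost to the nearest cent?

Volume inside the shell = 209 − 94.3 = 114.7 cm³.
Infill deposited = 0.40 × 114.7, so 45.88 cm³.
Support: 0.05 × 209 → 10.45 cm³.
Deposited volume = 94.3 + 45.88 + 10.45, so 150.63 cm³.
Mass: 150.63 × 1.23 → 185.2749 g.
Cost = 185.2749 g / 1000 × $76/kg = $14.08.

$14.08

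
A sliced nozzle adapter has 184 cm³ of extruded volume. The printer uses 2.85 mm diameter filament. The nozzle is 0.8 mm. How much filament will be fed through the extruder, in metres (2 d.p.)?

Filament cross-section = π × (2.85/2)² = 6.3794 mm².
Length = 184 cm³ / 6.3794 mm² = 184000 / 6.3794 = 28842.84 mm = 28.84 m.

28.84 m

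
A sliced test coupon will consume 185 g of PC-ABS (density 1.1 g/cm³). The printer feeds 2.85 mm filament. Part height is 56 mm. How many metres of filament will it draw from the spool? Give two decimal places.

26.36 m

Extruded volume: 185/1.1 = 168.1818 cm³ (168181.8 mm³).
Filament cross-section = π × (2.85/2)² = 6.3794 mm².
L = V/A = 168181.8/6.3794 = 26363.26 mm → 26.36 m.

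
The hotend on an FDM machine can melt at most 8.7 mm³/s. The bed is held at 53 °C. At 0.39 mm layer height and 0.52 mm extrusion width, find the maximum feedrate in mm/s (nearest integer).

43 mm/s

Extrusion cross-section = 0.39 × 0.52, so 0.2028 mm².
v_max = Q/A = 8.7/0.2028 = 42.90 mm/s → 43 mm/s.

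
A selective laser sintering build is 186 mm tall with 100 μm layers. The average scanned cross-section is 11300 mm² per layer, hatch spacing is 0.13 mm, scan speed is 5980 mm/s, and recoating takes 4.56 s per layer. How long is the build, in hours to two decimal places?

Layer count = ceil(186 / 0.1) = 1860.
Hatch length per layer = 11300 / 0.13 = 86923.1 mm.
Laser time per layer = 86923.1 / 5980, so 14.5356 s.
Time per layer: 14.5356 + 4.56 → 19.0956 s.
Total: 1860 × 19.0956 s = 35517.816 s → 9.87 hours.

9.87 hours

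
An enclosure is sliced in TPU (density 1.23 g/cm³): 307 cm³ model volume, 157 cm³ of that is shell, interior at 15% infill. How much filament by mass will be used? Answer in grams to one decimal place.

Volume inside the shell = 307 − 157 = 150 cm³.
Infill volume = 0.15 × 150, so 22.5 cm³.
Total extruded = 157 + 22.5, so 179.5 cm³.
Mass = 179.5 × 1.23 = 220.785 g.

220.8 g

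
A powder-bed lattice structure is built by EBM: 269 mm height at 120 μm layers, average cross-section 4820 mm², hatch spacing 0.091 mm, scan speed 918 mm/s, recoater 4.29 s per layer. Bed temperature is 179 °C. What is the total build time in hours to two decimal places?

38.60 hours

Layers = ⌈269/0.12⌉ = 2242.
Per-layer scan distance = 4820 / 0.091, so 52967 mm.
Scan time per layer = 52967 / 918 = 57.6983 s.
Layer cycle = 57.6983 + 4.29, so 61.9883 s.
Total: 2242 × 61.9883 s = 138977.7686 s → 38.60 hours.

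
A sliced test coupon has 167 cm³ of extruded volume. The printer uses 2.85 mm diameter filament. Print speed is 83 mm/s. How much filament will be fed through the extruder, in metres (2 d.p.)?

26.18 m

Cross-section of 2.85 mm filament: π·(2.85/2)² = 6.3794 mm².
Length = 167 cm³ / 6.3794 mm² = 167000 / 6.3794 = 26178.01 mm = 26.18 m.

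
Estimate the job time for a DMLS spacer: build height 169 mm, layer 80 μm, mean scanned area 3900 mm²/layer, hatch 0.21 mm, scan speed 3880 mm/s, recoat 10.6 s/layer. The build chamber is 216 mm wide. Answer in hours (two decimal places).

9.03 hours

Layer count = ceil(169 / 0.08) = 2113.
Per-layer scan distance = 3900 / 0.21 = 18571.4 mm.
Per-layer scan time: 18571.4 / 3880 → 4.7864 s.
Time per layer: 4.7864 + 10.6 → 15.3864 s.
Total: 2113 × 15.3864 s = 32511.4632 s → 9.03 hours.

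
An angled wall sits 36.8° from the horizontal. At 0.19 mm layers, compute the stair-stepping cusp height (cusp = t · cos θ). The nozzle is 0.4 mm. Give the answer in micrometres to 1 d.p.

152.1 μm

h_c = t·cos θ = 0.19 × 0.8007 = 0.152133 mm (152.1 μm).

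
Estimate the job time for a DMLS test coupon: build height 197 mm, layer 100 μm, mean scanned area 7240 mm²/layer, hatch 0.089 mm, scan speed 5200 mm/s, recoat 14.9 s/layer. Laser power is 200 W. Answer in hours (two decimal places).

Number of layers: 197 / 0.1 → 1970 (rounded up).
Hatch length per layer = 7240 / 0.089 = 81348.3 mm.
Laser time per layer = 81348.3 / 5200 = 15.6439 s.
Per-layer time = 15.6439 + 14.9 = 30.5439 s.
Total: 1970 × 30.5439 s = 60171.483 s → 16.71 hours.

16.71 hours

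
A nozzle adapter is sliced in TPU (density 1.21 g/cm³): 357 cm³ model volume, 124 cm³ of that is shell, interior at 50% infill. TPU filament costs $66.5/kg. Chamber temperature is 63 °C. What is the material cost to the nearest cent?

$19.35

Interior volume = 357 − 124 = 233 cm³.
Infill volume = 0.50 × 233 = 116.5 cm³.
Total extruded = 124 + 116.5 = 240.5 cm³.
Mass = 240.5 × 1.21 = 291.005 g.
At $66.5/kg: 291.005/1000 × 66.5 = $19.35.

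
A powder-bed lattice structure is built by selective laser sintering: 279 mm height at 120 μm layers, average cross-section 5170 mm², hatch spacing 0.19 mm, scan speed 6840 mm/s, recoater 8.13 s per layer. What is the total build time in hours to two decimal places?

Layers = ⌈279/0.12⌉ = 2325.
Hatch length per layer: 5170 / 0.19 → 27210.5 mm.
Per-layer scan time = 27210.5 / 6840, so 3.9781 s.
Time per layer: 3.9781 + 8.13 → 12.1081 s.
Build time = 2325 × 12.1081 = 28151.3325 s = 7.82 hours.

7.82 hours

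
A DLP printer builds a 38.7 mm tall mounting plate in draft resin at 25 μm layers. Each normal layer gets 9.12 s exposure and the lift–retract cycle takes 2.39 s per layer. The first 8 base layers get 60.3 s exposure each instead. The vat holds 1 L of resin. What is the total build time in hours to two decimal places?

5.06 hours

Number of layers: 38.7 / 0.025 → 1548 (rounded up).
Base layers = 8 × (60.3 + 2.39) = 501.52 s.
Remaining layers: 1540 × (9.12 + 2.39) → 17725.4 s.
Sum: 501.52 + 17725.4 = 18226.92 s → 5.06 hours.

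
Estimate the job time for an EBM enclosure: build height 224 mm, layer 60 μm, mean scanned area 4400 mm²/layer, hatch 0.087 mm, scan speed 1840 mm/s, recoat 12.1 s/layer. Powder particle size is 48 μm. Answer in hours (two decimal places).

41.06 hours

Number of layers: 224 / 0.06 → 3734 (rounded up).
Hatch length per layer = 4400 / 0.087 = 50574.7 mm.
Beam time per layer: 50574.7 / 1840 → 27.4863 s.
Per-layer time = 27.4863 + 12.1, so 39.5863 s.
Total: 3734 × 39.5863 s = 147815.2442 s → 41.06 hours.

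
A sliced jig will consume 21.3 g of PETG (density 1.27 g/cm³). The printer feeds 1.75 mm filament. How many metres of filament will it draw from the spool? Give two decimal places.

6.97 m

Volume = 21.3 g / 1.27 g·cm⁻³ = 16.7717 cm³ = 16771.7 mm³.
Cross-section of 1.75 mm filament: π·(1.75/2)² = 2.4053 mm².
L = V/A = 16771.7/2.4053 = 6972.81 mm → 6.97 m.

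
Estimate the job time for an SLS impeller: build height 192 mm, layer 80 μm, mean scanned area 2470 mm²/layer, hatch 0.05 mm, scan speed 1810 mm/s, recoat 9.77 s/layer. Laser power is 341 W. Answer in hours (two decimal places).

Layers = ⌈192/0.08⌉ = 2400.
Hatch length per layer: 2470 / 0.05 → 49400 mm.
Laser time per layer: 49400 / 1810 → 27.2928 s.
Per-layer time = 27.2928 + 9.77 = 37.0628 s.
2400 layers × 37.0628 s/layer = 88950.72 s, i.e. 24.71 hours.

24.71 hours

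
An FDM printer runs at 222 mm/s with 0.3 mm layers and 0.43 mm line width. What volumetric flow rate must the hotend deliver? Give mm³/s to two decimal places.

28.64

Extrusion cross-section: 0.3 × 0.43 → 0.129 mm².
Volumetric flow = 222 × 0.129 = 28.64 mm³/s.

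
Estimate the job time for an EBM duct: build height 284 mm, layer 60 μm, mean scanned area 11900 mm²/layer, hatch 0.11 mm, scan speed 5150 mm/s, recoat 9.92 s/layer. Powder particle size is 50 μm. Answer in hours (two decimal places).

40.67 hours

Number of layers: 284 / 0.06 → 4734 (rounded up).
Hatch length per layer = 11900 / 0.11, so 108181.8 mm.
Beam time per layer: 108181.8 / 5150 → 21.0062 s.
Layer cycle: 21.0062 + 9.92 → 30.9262 s.
Build time = 4734 × 30.9262 = 146404.6308 s = 40.67 hours.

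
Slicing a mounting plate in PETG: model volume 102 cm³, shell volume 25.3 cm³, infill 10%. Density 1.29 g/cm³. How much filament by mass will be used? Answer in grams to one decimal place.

42.5 g

Volume inside the shell = 102 − 25.3 = 76.7 cm³.
Deposited infill = 0.10 × 76.7, so 7.67 cm³.
Total printed volume: 25.3 + 7.67 → 32.97 cm³.
Mass: 32.97 × 1.29 → 42.5313 g.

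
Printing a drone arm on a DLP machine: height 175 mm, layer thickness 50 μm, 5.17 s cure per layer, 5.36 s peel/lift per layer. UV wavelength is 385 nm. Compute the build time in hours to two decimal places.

10.24 hours

Layers = ⌈175/0.05⌉ = 3500.
Each layer takes = 5.17 + 5.36, so 10.53 s.
Build time: 3500 × 10.53 s = 36855 s, i.e. 10.24 hours.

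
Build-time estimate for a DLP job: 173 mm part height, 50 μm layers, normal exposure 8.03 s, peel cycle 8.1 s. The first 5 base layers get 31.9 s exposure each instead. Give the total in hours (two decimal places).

15.54 hours

Layers = ⌈173/0.05⌉ = 3460.
Bottom layers = 5 × (31.9 + 8.1) = 200 s.
Normal layers: 3455 × (8.03 + 8.1) → 55729.15 s.
Total = 200 + 55729.15 = 55929.15 s = 15.54 hours.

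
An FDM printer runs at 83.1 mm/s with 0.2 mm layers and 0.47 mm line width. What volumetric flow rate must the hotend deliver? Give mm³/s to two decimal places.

Extrusion cross-section = 0.2 × 0.47 = 0.094 mm².
Volumetric flow = 83.1 × 0.094 = 7.81 mm³/s.

7.81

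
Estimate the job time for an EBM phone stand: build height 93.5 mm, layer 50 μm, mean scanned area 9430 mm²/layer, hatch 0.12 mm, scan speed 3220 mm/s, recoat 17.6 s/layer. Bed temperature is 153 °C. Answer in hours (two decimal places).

Number of layers: 93.5 / 0.05 → 1870 (rounded up).
Scan path per layer = 9430 / 0.12 = 78583.3 mm.
Scan time per layer = 78583.3 / 3220 = 24.4048 s.
Time per layer: 24.4048 + 17.6 → 42.0048 s.
Total: 1870 × 42.0048 s = 78548.976 s → 21.82 hours.

21.82 hours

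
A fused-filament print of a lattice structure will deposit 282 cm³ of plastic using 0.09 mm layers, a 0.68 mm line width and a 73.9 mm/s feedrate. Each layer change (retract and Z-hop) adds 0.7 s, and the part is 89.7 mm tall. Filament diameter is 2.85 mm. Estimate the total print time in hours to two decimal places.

Extrusion cross-section = 0.09 × 0.68, so 0.0612 mm².
Path length: 282000 mm³ / 0.0612 mm² → 4607843.1 mm.
Extrusion time = 4607843.1 / 73.9 = 62352.4 s.
Layers = ⌈89.7/0.09⌉ = 997.
Z-hop total = 997 × 0.7 = 697.9 s.
Total = 62352.4 + 697.9 = 63050.3 s = 17.51 hours.

17.51 hours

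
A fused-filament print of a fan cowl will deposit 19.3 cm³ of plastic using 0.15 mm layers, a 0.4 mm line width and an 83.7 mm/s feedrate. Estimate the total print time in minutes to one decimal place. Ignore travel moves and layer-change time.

64.1 minutes

Line area: 0.15 × 0.4 → 0.06 mm².
Total extruded path = 19300/0.06 = 321666.7 mm.
Time extruding = 321666.7 / 83.7 = 3843.1 s.
That's 3843.1 s → 64.1 minutes.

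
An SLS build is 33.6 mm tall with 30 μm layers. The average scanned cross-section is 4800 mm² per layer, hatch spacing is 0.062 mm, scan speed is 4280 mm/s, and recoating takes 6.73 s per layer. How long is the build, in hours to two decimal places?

7.72 hours

Layer count = ceil(33.6 / 0.03) = 1120.
Per-layer scan distance = 4800 / 0.062, so 77419.4 mm.
Scan time per layer = 77419.4 / 4280, so 18.0886 s.
Time per layer: 18.0886 + 6.73 → 24.8186 s.
Build time = 1120 × 24.8186 = 27796.832 s = 7.72 hours.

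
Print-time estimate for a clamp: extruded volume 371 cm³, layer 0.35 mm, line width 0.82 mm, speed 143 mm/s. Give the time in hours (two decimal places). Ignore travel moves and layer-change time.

Line area: 0.35 × 0.82 → 0.287 mm².
Total extruded path = 371000/0.287 = 1292682.9 mm.
Time extruding = 1292682.9 / 143, so 9039.7 s.
Converting: 9039.7 s = 2.51 hours.

2.51 hours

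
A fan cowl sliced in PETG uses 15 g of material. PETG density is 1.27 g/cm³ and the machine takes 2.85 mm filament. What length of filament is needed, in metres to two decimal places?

1.85 m

Volume = 15 g / 1.27 g·cm⁻³ = 11.811 cm³ = 11811 mm³.
Filament cross-section = π × (2.85/2)² = 6.3794 mm².
Length = 11811 / 6.3794 = 1851.43 mm = 1.85 m.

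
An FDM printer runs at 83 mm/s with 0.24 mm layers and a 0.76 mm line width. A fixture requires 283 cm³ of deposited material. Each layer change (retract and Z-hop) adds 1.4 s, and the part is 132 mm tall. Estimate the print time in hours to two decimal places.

5.41 hours

Extrusion cross-section = 0.24 × 0.76 = 0.1824 mm².
Total extruded path = 283000/0.1824 = 1551535.1 mm.
Time extruding = 1551535.1 / 83, so 18693.2 s.
Layers = ⌈132/0.24⌉ = 550.
Z-hop total = 550 × 1.4 = 770 s.
Total = 18693.2 + 770 = 19463.2 s = 5.41 hours.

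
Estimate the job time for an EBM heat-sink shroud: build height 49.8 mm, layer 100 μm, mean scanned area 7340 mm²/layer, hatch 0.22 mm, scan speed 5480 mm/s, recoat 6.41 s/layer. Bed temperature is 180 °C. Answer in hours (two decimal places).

Layers = ⌈49.8/0.1⌉ = 498.
Hatch length per layer: 7340 / 0.22 → 33363.6 mm.
Beam time per layer = 33363.6 / 5480 = 6.0882 s.
Per-layer time: 6.0882 + 6.41 → 12.4982 s.
Build time = 498 × 12.4982 = 6224.1036 s = 1.73 hours.

1.73 hours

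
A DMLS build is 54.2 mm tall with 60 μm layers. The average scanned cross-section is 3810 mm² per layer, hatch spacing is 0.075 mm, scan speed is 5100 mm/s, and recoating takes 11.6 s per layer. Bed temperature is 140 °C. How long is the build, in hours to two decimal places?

Layer count = ceil(54.2 / 0.06) = 904.
Per-layer scan distance: 3810 / 0.075 → 50800 mm.
Laser time per layer = 50800 / 5100 = 9.9608 s.
Layer cycle: 9.9608 + 11.6 → 21.5608 s.
904 layers × 21.5608 s/layer = 19490.9632 s, i.e. 5.41 hours.

5.41 hours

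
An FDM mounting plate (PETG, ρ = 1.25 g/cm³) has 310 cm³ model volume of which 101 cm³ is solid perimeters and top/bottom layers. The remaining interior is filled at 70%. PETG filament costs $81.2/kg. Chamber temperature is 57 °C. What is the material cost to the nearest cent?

Interior volume = 310 − 101 = 209 cm³.
Infill deposited = 0.70 × 209 = 146.3 cm³.
Deposited volume = 101 + 146.3, so 247.3 cm³.
Mass: 247.3 × 1.25 → 309.125 g.
At $81.2/kg: 309.125/1000 × 81.2 = $25.10.

$25.10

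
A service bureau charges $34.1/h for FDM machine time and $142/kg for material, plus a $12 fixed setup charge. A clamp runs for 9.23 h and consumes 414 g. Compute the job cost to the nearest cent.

$385.53

Machine cost = 34.1 × 9.23 = $314.743.
Feedstock cost = 142 × 414/1000 = $58.788.
Adding setup: 314.743 + 58.788 + 12 → 385.531 ≈ $385.53.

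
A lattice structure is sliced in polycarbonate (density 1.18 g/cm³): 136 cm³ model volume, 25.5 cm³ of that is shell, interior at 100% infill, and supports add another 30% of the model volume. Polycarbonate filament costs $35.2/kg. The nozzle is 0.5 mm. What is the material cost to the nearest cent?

Infill region = 136 − 25.5 = 110.5 cm³.
Infill deposited = 1.00 × 110.5, so 110.5 cm³.
Support = 0.30 × 136, so 40.8 cm³.
Total printed volume = 25.5 + 110.5 + 40.8, so 176.8 cm³.
Mass = 176.8 × 1.18 = 208.624 g.
At $35.2/kg: 208.624/1000 × 35.2 = $7.34.

$7.34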